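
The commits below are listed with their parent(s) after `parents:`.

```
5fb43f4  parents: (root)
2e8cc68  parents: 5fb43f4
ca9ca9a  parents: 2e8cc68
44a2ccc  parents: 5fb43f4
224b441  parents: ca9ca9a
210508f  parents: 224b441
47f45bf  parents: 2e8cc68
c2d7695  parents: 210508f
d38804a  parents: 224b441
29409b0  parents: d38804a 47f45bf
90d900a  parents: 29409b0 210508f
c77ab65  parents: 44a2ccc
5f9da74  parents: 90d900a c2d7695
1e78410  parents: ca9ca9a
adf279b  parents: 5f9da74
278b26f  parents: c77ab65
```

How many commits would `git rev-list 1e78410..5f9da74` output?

8

Reachable from 5f9da74: {210508f, 224b441, 29409b0, 2e8cc68, 47f45bf, 5f9da74, 5fb43f4, 90d900a, c2d7695, ca9ca9a, d38804a}.
Reachable from 1e78410: {1e78410, 2e8cc68, 5fb43f4, ca9ca9a}.
In 5f9da74's history but not 1e78410's: {210508f, 224b441, 29409b0, 47f45bf, 5f9da74, 90d900a, c2d7695, d38804a} — 8 commits.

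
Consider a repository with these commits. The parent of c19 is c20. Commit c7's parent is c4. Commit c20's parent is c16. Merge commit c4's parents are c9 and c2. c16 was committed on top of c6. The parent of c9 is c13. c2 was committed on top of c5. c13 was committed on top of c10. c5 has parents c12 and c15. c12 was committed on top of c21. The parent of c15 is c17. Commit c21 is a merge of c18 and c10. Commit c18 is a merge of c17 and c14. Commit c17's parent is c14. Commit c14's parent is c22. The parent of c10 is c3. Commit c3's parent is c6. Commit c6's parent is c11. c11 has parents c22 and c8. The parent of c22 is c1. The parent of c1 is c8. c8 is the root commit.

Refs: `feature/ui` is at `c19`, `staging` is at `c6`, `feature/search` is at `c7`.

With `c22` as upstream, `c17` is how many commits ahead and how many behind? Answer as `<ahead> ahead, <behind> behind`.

Reachable from c17: {c1, c14, c17, c22, c8}.
Reachable from c22: {c1, c22, c8}.
Only in c17's history (ahead): {c14, c17} — 2.
Only in c22's history (behind): {} — 0.

2 ahead, 0 behind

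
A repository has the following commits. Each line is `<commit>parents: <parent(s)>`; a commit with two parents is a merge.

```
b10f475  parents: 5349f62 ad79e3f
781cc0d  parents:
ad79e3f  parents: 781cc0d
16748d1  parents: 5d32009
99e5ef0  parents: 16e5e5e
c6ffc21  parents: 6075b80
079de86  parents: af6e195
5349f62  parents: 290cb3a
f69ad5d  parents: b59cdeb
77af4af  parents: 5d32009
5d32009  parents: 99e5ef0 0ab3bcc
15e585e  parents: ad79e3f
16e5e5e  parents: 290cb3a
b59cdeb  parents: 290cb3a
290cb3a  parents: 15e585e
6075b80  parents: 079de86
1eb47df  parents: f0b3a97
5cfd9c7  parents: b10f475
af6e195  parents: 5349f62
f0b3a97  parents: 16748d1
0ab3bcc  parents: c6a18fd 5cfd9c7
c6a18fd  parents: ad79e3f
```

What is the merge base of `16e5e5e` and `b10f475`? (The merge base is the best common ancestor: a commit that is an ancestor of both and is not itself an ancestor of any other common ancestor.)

290cb3a

Ancestors of 16e5e5e: {15e585e, 16e5e5e, 290cb3a, 781cc0d, ad79e3f}.
Ancestors of b10f475: {15e585e, 290cb3a, 5349f62, 781cc0d, ad79e3f, b10f475}.
Common ancestors: {15e585e, 290cb3a, 781cc0d, ad79e3f}.
Among these, 290cb3a is not an ancestor of any other common ancestor — it is the merge base.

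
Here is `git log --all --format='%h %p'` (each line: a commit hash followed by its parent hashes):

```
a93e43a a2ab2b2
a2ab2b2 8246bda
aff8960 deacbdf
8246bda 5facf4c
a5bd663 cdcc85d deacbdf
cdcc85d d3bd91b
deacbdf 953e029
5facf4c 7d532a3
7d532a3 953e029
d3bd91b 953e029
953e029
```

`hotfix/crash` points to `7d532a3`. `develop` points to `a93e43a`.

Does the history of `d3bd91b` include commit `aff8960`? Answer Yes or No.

Ancestors of d3bd91b: {953e029, d3bd91b}.
aff8960 is not in that set, so it is not an ancestor of d3bd91b.

No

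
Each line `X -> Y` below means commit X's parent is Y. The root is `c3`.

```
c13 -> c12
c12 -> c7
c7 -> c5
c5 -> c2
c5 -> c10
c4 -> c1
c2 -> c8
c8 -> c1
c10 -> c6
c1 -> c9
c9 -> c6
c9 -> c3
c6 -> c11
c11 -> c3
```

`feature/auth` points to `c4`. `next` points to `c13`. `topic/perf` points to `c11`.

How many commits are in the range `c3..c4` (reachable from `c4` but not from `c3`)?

5

Reachable from c4: {c1, c11, c3, c4, c6, c9}.
Reachable from c3: {c3}.
In c4's history but not c3's: {c1, c11, c4, c6, c9} — 5 commits.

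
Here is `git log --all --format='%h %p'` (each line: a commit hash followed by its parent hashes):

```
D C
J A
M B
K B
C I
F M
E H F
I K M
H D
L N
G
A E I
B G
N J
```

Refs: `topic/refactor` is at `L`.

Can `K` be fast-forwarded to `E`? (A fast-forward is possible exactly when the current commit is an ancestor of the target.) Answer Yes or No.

A fast-forward from K to E is possible iff K is an ancestor of E.
Ancestors of E: {B, C, D, E, F, G, H, I, K, M}.
K is among them, so fast-forward is possible.

Yes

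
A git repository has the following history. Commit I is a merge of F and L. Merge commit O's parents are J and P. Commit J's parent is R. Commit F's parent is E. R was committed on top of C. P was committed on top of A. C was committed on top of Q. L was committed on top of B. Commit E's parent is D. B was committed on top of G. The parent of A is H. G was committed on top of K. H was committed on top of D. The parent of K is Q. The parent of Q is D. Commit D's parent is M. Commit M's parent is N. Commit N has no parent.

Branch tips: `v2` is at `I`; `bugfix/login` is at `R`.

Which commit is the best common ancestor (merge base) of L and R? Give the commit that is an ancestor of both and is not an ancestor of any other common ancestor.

Q

Ancestors of L: {B, D, G, K, L, M, N, Q}.
Ancestors of R: {C, D, M, N, Q, R}.
Common ancestors: {D, M, N, Q}.
Among these, Q is not an ancestor of any other common ancestor — it is the merge base.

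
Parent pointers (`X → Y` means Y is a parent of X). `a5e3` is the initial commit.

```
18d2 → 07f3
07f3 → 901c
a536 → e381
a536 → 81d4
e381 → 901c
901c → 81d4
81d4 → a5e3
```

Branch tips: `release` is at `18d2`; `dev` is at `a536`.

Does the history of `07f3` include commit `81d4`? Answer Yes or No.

Ancestors of 07f3 (commits reachable by following parents): {07f3, 81d4, 901c, a5e3}.
81d4 is in that set, so it is an ancestor of 07f3.

Yes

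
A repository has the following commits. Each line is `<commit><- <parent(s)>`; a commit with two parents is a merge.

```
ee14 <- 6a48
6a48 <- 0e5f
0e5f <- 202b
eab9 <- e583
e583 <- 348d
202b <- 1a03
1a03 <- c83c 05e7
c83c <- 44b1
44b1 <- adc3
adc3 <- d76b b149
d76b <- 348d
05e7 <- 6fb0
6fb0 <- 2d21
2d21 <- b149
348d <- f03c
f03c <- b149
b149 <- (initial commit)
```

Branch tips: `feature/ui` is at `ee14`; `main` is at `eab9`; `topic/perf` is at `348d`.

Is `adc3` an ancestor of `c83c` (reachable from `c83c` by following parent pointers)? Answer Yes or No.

Ancestors of c83c (commits reachable by following parents): {348d, 44b1, adc3, b149, c83c, d76b, f03c}.
adc3 is in that set, so it is an ancestor of c83c.

Yes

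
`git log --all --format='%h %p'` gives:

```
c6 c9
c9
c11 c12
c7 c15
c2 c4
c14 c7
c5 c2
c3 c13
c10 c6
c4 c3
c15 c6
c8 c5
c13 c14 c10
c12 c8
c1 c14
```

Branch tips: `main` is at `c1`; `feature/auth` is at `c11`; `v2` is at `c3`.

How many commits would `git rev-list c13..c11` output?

7

Reachable from c11: {c10, c11, c12, c13, c14, c15, c2, c3, c4, c5, c6, c7, c8, c9}.
Reachable from c13: {c10, c13, c14, c15, c6, c7, c9}.
In c11's history but not c13's: {c11, c12, c2, c3, c4, c5, c8} — 7 commits.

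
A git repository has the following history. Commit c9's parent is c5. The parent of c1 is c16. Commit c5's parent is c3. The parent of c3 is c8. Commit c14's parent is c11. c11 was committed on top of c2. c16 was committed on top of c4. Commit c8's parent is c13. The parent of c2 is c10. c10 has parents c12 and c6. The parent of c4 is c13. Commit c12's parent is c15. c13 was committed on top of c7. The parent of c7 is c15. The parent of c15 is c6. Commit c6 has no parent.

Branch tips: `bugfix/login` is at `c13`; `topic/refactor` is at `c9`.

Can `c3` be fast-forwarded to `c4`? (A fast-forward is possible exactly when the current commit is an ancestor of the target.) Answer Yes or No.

A fast-forward from c3 to c4 is possible iff c3 is an ancestor of c4.
Ancestors of c4: {c13, c15, c4, c6, c7}.
c3 is not among them, so fast-forward is not possible.

No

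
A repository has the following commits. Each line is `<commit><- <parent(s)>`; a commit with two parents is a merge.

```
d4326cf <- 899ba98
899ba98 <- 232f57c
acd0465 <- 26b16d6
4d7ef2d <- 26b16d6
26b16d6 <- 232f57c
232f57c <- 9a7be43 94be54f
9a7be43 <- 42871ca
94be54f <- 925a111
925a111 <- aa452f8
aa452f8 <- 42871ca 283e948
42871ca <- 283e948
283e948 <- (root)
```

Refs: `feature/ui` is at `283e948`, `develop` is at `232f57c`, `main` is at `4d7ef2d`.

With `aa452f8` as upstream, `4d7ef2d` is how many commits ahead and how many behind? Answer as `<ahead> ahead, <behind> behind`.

Reachable from 4d7ef2d: {232f57c, 26b16d6, 283e948, 42871ca, 4d7ef2d, 925a111, 94be54f, 9a7be43, aa452f8}.
Reachable from aa452f8: {283e948, 42871ca, aa452f8}.
Only in 4d7ef2d's history (ahead): {232f57c, 26b16d6, 4d7ef2d, 925a111, 94be54f, 9a7be43} — 6.
Only in aa452f8's history (behind): {} — 0.

6 ahead, 0 behind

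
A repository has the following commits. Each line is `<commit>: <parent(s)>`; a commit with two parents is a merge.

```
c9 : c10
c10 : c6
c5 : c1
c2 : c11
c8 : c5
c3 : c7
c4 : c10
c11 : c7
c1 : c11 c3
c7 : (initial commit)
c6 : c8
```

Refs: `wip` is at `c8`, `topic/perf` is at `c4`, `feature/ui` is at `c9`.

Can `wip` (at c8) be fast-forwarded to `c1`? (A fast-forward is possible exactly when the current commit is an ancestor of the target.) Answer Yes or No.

No

A fast-forward from c8 to c1 is possible iff c8 is an ancestor of c1.
Ancestors of c1: {c1, c11, c3, c7}.
c8 is not among them, so fast-forward is not possible.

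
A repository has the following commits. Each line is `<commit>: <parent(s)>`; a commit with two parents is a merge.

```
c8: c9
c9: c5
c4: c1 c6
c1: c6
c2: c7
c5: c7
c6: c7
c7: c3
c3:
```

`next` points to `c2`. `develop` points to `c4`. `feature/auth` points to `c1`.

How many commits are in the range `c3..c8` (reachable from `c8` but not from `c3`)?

Reachable from c8: {c3, c5, c7, c8, c9}.
Reachable from c3: {c3}.
In c8's history but not c3's: {c5, c7, c8, c9} — 4 commits.

4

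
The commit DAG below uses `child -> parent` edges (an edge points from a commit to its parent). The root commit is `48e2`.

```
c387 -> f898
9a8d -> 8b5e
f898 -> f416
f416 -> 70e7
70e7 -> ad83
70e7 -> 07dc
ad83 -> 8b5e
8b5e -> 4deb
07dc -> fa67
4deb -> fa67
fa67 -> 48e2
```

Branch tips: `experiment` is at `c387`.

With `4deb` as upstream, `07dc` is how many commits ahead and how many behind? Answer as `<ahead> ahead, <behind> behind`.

Reachable from 07dc: {07dc, 48e2, fa67}.
Reachable from 4deb: {48e2, 4deb, fa67}.
Only in 07dc's history (ahead): {07dc} — 1.
Only in 4deb's history (behind): {4deb} — 1.

1 ahead, 1 behind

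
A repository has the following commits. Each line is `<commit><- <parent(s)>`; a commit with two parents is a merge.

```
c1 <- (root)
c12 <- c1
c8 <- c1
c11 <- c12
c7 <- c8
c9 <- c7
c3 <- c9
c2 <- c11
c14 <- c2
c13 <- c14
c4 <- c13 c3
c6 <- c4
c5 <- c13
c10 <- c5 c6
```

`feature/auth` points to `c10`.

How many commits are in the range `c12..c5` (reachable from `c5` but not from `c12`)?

5

Reachable from c5: {c1, c11, c12, c13, c14, c2, c5}.
Reachable from c12: {c1, c12}.
In c5's history but not c12's: {c11, c13, c14, c2, c5} — 5 commits.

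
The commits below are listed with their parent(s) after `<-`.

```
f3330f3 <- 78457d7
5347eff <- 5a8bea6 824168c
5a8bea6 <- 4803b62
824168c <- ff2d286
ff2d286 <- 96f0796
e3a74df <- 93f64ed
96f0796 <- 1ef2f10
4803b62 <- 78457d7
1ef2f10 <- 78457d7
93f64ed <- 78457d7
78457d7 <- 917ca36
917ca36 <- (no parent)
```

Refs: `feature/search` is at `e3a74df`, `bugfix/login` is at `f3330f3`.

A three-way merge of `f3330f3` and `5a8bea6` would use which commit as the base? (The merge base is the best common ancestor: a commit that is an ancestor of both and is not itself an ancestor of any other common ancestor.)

78457d7

Ancestors of f3330f3: {78457d7, 917ca36, f3330f3}.
Ancestors of 5a8bea6: {4803b62, 5a8bea6, 78457d7, 917ca36}.
Common ancestors: {78457d7, 917ca36}.
Among these, 78457d7 is not an ancestor of any other common ancestor — it is the merge base.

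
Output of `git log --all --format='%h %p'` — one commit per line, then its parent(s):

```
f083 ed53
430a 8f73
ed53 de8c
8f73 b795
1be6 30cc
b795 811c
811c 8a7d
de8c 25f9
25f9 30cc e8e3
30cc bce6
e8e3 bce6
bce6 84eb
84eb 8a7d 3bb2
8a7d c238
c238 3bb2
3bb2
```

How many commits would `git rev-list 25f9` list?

Walking parent pointers from 25f9: reachable set = {25f9, 30cc, 3bb2, 84eb, 8a7d, bce6, c238, e8e3}.
That is 8 commits.

8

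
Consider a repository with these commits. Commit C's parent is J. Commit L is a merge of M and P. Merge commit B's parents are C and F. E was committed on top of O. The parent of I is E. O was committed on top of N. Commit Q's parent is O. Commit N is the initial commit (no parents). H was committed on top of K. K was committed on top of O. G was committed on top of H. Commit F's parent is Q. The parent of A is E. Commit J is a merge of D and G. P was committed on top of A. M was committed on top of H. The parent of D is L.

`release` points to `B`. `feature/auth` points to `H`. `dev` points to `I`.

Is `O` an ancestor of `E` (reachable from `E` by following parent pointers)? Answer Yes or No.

Yes

Ancestors of E (commits reachable by following parents): {E, N, O}.
O is in that set, so it is an ancestor of E.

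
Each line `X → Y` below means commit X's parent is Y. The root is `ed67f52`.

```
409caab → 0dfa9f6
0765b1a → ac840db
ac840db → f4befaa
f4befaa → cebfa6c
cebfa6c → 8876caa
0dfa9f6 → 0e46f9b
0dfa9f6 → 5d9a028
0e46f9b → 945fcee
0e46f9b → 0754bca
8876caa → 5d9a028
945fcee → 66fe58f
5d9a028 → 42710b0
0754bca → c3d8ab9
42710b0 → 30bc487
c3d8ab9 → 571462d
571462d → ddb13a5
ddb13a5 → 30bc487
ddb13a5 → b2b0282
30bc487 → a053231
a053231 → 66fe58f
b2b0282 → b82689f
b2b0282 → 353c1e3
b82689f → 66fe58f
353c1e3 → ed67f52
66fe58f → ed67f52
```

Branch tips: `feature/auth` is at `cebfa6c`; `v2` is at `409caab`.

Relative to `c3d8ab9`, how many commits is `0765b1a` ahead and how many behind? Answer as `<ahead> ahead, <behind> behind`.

7 ahead, 6 behind

Reachable from 0765b1a: {0765b1a, 30bc487, 42710b0, 5d9a028, 66fe58f, 8876caa, a053231, ac840db, cebfa6c, ed67f52, f4befaa}.
Reachable from c3d8ab9: {30bc487, 353c1e3, 571462d, 66fe58f, a053231, b2b0282, b82689f, c3d8ab9, ddb13a5, ed67f52}.
Only in 0765b1a's history (ahead): {0765b1a, 42710b0, 5d9a028, 8876caa, ac840db, cebfa6c, f4befaa} — 7.
Only in c3d8ab9's history (behind): {353c1e3, 571462d, b2b0282, b82689f, c3d8ab9, ddb13a5} — 6.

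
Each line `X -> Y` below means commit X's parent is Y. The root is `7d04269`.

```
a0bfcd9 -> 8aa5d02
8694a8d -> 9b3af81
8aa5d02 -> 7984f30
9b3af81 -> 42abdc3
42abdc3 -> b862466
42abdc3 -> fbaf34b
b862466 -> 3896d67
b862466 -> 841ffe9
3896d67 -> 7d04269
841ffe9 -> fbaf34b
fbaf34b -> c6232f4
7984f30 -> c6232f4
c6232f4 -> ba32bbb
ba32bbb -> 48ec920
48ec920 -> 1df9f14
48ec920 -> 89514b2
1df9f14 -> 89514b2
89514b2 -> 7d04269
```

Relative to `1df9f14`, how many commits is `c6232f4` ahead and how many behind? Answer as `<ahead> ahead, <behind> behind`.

Reachable from c6232f4: {1df9f14, 48ec920, 7d04269, 89514b2, ba32bbb, c6232f4}.
Reachable from 1df9f14: {1df9f14, 7d04269, 89514b2}.
Only in c6232f4's history (ahead): {48ec920, ba32bbb, c6232f4} — 3.
Only in 1df9f14's history (behind): {} — 0.

3 ahead, 0 behind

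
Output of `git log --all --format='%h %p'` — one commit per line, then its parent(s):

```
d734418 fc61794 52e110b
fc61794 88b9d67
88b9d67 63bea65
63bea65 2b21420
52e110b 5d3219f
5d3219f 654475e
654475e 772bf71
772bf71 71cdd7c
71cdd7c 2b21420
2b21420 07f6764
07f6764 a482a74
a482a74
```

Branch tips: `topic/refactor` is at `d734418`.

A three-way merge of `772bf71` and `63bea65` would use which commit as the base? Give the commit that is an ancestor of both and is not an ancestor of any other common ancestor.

2b21420

Ancestors of 772bf71: {07f6764, 2b21420, 71cdd7c, 772bf71, a482a74}.
Ancestors of 63bea65: {07f6764, 2b21420, 63bea65, a482a74}.
Common ancestors: {07f6764, 2b21420, a482a74}.
Among these, 2b21420 is not an ancestor of any other common ancestor — it is the merge base.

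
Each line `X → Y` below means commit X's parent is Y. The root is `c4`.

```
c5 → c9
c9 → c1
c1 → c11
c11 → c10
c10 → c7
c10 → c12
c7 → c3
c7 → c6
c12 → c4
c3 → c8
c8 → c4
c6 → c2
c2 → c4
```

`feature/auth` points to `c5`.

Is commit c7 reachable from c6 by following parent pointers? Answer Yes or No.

Ancestors of c6: {c2, c4, c6}.
c7 is not in that set, so it is not an ancestor of c6.

No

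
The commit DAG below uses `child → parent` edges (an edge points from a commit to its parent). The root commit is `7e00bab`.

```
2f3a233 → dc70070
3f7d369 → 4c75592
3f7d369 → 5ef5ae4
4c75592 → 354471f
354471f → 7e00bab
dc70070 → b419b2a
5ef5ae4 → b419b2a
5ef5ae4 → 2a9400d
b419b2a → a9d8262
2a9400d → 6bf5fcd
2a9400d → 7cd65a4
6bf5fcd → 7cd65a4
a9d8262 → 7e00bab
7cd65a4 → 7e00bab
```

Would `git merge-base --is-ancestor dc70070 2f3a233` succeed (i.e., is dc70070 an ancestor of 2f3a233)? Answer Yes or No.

Ancestors of 2f3a233 (commits reachable by following parents): {2f3a233, 7e00bab, a9d8262, b419b2a, dc70070}.
dc70070 is in that set, so it is an ancestor of 2f3a233.

Yes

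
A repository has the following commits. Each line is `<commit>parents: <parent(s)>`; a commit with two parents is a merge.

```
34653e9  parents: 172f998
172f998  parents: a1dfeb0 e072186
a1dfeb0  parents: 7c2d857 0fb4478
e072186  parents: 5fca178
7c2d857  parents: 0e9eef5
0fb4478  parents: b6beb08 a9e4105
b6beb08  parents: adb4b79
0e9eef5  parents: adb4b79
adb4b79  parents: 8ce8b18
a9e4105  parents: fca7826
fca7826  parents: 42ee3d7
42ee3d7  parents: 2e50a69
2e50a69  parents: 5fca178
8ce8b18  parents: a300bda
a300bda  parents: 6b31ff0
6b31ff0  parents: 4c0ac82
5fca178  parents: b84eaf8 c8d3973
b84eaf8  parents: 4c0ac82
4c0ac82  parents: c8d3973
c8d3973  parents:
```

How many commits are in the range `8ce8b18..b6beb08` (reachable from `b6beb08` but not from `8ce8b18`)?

2

Reachable from b6beb08: {4c0ac82, 6b31ff0, 8ce8b18, a300bda, adb4b79, b6beb08, c8d3973}.
Reachable from 8ce8b18: {4c0ac82, 6b31ff0, 8ce8b18, a300bda, c8d3973}.
In b6beb08's history but not 8ce8b18's: {adb4b79, b6beb08} — 2 commits.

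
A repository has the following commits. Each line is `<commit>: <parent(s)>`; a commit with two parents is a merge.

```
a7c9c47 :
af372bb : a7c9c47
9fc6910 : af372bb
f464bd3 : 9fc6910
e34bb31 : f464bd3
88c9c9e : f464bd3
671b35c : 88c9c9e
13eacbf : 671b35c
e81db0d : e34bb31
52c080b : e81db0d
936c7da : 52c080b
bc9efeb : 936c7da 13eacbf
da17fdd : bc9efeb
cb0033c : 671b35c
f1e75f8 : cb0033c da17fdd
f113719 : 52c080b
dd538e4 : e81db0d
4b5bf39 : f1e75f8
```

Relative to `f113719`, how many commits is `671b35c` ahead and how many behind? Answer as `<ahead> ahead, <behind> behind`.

Reachable from 671b35c: {671b35c, 88c9c9e, 9fc6910, a7c9c47, af372bb, f464bd3}.
Reachable from f113719: {52c080b, 9fc6910, a7c9c47, af372bb, e34bb31, e81db0d, f113719, f464bd3}.
Only in 671b35c's history (ahead): {671b35c, 88c9c9e} — 2.
Only in f113719's history (behind): {52c080b, e34bb31, e81db0d, f113719} — 4.

2 ahead, 4 behind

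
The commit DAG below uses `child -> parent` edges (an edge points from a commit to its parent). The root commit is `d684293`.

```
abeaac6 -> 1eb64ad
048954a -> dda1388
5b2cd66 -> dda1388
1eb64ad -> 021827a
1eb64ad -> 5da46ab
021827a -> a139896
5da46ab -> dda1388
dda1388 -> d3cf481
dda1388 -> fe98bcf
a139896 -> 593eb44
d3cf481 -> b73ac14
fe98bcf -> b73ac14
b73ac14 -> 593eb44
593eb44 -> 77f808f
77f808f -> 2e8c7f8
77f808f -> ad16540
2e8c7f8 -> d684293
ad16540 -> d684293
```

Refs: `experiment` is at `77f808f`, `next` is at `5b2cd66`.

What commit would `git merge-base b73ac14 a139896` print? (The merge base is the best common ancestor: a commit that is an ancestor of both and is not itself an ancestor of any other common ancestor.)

593eb44

Ancestors of b73ac14: {2e8c7f8, 593eb44, 77f808f, ad16540, b73ac14, d684293}.
Ancestors of a139896: {2e8c7f8, 593eb44, 77f808f, a139896, ad16540, d684293}.
Common ancestors: {2e8c7f8, 593eb44, 77f808f, ad16540, d684293}.
Among these, 593eb44 is not an ancestor of any other common ancestor — it is the merge base.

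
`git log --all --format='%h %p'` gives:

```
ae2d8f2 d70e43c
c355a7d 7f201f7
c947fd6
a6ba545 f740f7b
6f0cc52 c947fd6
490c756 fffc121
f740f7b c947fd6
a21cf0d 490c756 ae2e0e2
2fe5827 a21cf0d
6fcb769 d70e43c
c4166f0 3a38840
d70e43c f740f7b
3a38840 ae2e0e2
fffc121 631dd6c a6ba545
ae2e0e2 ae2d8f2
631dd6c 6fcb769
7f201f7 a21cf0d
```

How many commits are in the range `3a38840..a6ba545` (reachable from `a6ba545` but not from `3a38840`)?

1

Reachable from a6ba545: {a6ba545, c947fd6, f740f7b}.
Reachable from 3a38840: {3a38840, ae2d8f2, ae2e0e2, c947fd6, d70e43c, f740f7b}.
In a6ba545's history but not 3a38840's: {a6ba545} — 1 commit.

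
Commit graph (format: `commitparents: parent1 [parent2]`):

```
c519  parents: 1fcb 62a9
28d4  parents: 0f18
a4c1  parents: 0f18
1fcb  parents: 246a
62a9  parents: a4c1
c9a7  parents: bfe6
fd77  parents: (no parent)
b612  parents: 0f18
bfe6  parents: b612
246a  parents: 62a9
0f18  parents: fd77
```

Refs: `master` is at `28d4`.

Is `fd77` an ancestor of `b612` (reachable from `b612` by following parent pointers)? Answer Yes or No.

Yes

Ancestors of b612 (commits reachable by following parents): {0f18, b612, fd77}.
fd77 is in that set, so it is an ancestor of b612.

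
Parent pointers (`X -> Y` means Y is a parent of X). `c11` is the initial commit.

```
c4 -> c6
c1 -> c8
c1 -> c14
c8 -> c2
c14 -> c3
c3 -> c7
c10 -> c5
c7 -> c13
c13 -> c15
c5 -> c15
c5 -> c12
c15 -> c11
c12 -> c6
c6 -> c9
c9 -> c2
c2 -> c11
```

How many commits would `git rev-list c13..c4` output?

4

Reachable from c4: {c11, c2, c4, c6, c9}.
Reachable from c13: {c11, c13, c15}.
In c4's history but not c13's: {c2, c4, c6, c9} — 4 commits.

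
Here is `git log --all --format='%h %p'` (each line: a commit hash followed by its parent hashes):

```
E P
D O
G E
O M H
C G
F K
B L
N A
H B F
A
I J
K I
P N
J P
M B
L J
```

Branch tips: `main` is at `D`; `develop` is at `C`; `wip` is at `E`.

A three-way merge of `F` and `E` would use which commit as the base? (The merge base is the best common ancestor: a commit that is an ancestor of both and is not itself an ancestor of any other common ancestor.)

P

Ancestors of F: {A, F, I, J, K, N, P}.
Ancestors of E: {A, E, N, P}.
Common ancestors: {A, N, P}.
Among these, P is not an ancestor of any other common ancestor — it is the merge base.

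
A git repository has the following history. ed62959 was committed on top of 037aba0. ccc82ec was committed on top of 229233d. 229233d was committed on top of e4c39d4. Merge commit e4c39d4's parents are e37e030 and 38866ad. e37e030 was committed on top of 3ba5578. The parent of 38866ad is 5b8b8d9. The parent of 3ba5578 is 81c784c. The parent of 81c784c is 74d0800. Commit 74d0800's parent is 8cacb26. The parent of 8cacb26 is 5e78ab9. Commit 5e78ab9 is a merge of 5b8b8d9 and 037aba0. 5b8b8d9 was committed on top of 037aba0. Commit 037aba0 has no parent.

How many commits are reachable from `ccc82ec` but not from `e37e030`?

Reachable from ccc82ec: {037aba0, 229233d, 38866ad, 3ba5578, 5b8b8d9, 5e78ab9, 74d0800, 81c784c, 8cacb26, ccc82ec, e37e030, e4c39d4}.
Reachable from e37e030: {037aba0, 3ba5578, 5b8b8d9, 5e78ab9, 74d0800, 81c784c, 8cacb26, e37e030}.
In ccc82ec's history but not e37e030's: {229233d, 38866ad, ccc82ec, e4c39d4} — 4 commits.

4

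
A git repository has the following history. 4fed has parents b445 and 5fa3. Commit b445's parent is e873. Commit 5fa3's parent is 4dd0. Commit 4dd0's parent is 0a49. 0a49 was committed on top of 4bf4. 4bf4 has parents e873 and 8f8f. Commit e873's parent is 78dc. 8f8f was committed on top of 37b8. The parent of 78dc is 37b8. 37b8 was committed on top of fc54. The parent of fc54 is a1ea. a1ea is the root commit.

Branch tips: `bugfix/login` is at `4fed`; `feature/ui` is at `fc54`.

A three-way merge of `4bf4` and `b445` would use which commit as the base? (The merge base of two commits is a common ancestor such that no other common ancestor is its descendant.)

Ancestors of 4bf4: {37b8, 4bf4, 78dc, 8f8f, a1ea, e873, fc54}.
Ancestors of b445: {37b8, 78dc, a1ea, b445, e873, fc54}.
Common ancestors: {37b8, 78dc, a1ea, e873, fc54}.
Among these, e873 is not an ancestor of any other common ancestor — it is the merge base.

e873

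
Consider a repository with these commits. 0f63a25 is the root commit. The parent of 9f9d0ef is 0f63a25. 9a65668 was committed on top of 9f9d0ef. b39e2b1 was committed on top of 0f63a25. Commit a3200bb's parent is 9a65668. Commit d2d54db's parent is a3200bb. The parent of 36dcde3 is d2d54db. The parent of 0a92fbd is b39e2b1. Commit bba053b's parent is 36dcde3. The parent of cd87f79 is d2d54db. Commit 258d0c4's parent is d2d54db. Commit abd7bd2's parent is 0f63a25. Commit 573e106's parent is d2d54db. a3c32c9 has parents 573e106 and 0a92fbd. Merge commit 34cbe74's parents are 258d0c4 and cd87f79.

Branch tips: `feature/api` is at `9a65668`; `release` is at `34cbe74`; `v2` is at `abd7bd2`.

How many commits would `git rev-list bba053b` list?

7

Walking parent pointers from bba053b: reachable set = {0f63a25, 36dcde3, 9a65668, 9f9d0ef, a3200bb, bba053b, d2d54db}.
That is 7 commits.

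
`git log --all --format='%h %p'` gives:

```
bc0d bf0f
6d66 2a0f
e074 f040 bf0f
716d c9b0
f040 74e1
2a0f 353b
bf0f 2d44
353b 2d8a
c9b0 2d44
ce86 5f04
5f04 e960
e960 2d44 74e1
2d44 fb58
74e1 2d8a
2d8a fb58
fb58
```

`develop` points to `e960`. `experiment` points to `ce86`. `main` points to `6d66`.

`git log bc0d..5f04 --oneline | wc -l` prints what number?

4

Reachable from 5f04: {2d44, 2d8a, 5f04, 74e1, e960, fb58}.
Reachable from bc0d: {2d44, bc0d, bf0f, fb58}.
In 5f04's history but not bc0d's: {2d8a, 5f04, 74e1, e960} — 4 commits.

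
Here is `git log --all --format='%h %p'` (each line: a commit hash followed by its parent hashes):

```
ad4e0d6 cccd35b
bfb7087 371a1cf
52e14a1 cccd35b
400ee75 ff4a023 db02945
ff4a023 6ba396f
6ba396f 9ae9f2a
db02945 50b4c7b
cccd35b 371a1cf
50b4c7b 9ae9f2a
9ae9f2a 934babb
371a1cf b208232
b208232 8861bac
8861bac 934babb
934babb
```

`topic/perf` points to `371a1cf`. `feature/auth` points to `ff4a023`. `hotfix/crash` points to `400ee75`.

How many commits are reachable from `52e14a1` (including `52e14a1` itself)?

6

Walking parent pointers from 52e14a1: reachable set = {371a1cf, 52e14a1, 8861bac, 934babb, b208232, cccd35b}.
That is 6 commits.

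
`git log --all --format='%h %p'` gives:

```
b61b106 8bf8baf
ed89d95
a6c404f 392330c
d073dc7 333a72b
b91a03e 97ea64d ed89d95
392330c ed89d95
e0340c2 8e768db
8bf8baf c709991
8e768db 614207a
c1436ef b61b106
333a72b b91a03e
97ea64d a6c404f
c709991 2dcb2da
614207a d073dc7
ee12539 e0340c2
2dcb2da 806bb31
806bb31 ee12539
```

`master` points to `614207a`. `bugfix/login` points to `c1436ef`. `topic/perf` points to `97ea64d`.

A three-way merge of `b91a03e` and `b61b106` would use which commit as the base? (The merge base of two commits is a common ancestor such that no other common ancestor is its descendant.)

Ancestors of b91a03e: {392330c, 97ea64d, a6c404f, b91a03e, ed89d95}.
Ancestors of b61b106: {2dcb2da, 333a72b, 392330c, 614207a, 806bb31, 8bf8baf, 8e768db, 97ea64d, a6c404f, b61b106, b91a03e, c709991, d073dc7, e0340c2, ed89d95, ee12539}.
Common ancestors: {392330c, 97ea64d, a6c404f, b91a03e, ed89d95}.
Among these, b91a03e is not an ancestor of any other common ancestor — it is the merge base.

b91a03e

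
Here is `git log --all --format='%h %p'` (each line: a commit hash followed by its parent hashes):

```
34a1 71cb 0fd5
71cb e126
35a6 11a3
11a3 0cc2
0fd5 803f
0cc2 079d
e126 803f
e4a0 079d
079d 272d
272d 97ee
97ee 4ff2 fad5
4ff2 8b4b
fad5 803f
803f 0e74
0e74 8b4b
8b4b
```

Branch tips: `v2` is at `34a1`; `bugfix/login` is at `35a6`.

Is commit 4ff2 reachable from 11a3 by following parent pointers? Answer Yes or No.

Yes

Ancestors of 11a3 (commits reachable by following parents): {079d, 0cc2, 0e74, 11a3, 272d, 4ff2, 803f, 8b4b, 97ee, fad5}.
4ff2 is in that set, so it is an ancestor of 11a3.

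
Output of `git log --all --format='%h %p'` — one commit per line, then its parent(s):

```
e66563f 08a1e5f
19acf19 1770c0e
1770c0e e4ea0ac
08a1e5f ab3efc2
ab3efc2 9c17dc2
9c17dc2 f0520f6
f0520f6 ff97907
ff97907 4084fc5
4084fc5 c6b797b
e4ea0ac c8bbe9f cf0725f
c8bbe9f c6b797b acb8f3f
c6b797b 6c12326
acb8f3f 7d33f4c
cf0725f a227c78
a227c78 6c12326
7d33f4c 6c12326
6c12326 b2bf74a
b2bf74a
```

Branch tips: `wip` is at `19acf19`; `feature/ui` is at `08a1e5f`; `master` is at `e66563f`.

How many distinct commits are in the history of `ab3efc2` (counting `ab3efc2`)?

8

Walking parent pointers from ab3efc2: reachable set = {4084fc5, 6c12326, 9c17dc2, ab3efc2, b2bf74a, c6b797b, f0520f6, ff97907}.
That is 8 commits.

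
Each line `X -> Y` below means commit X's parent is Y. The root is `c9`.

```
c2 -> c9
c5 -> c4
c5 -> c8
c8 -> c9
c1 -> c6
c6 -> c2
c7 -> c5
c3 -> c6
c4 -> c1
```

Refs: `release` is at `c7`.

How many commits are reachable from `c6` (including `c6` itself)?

3

Walking parent pointers from c6: reachable set = {c2, c6, c9}.
That is 3 commits.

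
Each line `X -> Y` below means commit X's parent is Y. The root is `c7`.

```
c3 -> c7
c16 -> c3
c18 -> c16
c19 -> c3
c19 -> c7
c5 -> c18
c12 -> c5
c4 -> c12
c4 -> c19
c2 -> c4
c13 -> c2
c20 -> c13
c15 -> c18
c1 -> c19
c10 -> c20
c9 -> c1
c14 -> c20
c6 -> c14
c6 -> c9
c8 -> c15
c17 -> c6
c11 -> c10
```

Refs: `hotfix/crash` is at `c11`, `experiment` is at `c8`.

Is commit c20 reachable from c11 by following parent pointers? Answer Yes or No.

Yes

Ancestors of c11 (commits reachable by following parents): {c10, c11, c12, c13, c16, c18, c19, c2, c20, c3, c4, c5, c7}.
c20 is in that set, so it is an ancestor of c11.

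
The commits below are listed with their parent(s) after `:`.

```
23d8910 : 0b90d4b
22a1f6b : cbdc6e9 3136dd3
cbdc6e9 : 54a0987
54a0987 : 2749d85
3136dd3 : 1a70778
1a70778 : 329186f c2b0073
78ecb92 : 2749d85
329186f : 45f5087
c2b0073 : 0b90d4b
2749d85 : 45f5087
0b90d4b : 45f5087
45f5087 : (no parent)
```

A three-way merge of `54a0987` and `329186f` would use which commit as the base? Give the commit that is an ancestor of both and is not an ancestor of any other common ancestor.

45f5087

Ancestors of 54a0987: {2749d85, 45f5087, 54a0987}.
Ancestors of 329186f: {329186f, 45f5087}.
Common ancestors: {45f5087}.
The only common ancestor is 45f5087, so it is the merge base.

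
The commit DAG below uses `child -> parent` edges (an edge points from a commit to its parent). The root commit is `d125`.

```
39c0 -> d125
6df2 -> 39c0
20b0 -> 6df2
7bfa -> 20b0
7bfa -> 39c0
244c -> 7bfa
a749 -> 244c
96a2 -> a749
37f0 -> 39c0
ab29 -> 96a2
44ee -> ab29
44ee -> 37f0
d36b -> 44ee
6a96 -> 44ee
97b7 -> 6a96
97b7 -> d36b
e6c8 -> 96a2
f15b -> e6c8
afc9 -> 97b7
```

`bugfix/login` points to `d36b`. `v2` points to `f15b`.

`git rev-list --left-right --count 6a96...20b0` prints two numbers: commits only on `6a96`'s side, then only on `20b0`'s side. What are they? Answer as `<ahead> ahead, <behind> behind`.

Reachable from 6a96: {20b0, 244c, 37f0, 39c0, 44ee, 6a96, 6df2, 7bfa, 96a2, a749, ab29, d125}.
Reachable from 20b0: {20b0, 39c0, 6df2, d125}.
Only in 6a96's history (ahead): {244c, 37f0, 44ee, 6a96, 7bfa, 96a2, a749, ab29} — 8.
Only in 20b0's history (behind): {} — 0.

8 ahead, 0 behind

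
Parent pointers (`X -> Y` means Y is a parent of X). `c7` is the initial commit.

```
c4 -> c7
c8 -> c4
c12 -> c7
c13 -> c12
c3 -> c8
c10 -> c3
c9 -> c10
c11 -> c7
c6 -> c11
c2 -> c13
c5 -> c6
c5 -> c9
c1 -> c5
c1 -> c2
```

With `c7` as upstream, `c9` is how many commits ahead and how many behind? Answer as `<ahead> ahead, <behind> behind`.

5 ahead, 0 behind

Reachable from c9: {c10, c3, c4, c7, c8, c9}.
Reachable from c7: {c7}.
Only in c9's history (ahead): {c10, c3, c4, c8, c9} — 5.
Only in c7's history (behind): {} — 0.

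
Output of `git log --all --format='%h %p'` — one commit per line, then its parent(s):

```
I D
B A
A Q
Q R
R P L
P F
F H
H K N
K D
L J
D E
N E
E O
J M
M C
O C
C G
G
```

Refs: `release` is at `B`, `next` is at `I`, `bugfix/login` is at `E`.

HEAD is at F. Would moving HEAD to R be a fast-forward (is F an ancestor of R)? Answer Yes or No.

A fast-forward from F to R is possible iff F is an ancestor of R.
Ancestors of R: {C, D, E, F, G, H, J, K, L, M, N, O, P, R}.
F is among them, so fast-forward is possible.

Yes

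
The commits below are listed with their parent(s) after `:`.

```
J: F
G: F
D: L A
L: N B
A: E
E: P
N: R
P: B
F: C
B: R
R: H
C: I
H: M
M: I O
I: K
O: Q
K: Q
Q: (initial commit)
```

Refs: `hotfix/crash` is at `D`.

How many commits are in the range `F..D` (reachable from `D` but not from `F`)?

Reachable from D: {A, B, D, E, H, I, K, L, M, N, O, P, Q, R}.
Reachable from F: {C, F, I, K, Q}.
In D's history but not F's: {A, B, D, E, H, L, M, N, O, P, R} — 11 commits.

11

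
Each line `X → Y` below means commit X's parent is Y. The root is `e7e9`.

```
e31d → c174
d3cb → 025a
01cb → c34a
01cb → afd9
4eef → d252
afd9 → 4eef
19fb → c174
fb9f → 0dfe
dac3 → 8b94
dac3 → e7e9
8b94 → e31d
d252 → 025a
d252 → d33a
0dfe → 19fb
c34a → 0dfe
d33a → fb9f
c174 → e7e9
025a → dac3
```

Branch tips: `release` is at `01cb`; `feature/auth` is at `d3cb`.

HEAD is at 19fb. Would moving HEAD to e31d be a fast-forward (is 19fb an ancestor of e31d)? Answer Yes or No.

No

A fast-forward from 19fb to e31d is possible iff 19fb is an ancestor of e31d.
Ancestors of e31d: {c174, e31d, e7e9}.
19fb is not among them, so fast-forward is not possible.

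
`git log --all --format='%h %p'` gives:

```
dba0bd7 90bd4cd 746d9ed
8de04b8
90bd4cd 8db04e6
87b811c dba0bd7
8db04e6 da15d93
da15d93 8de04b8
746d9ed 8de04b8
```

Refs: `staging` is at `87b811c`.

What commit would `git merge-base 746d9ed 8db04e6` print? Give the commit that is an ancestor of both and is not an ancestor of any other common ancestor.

Ancestors of 746d9ed: {746d9ed, 8de04b8}.
Ancestors of 8db04e6: {8db04e6, 8de04b8, da15d93}.
Common ancestors: {8de04b8}.
The only common ancestor is 8de04b8, so it is the merge base.

8de04b8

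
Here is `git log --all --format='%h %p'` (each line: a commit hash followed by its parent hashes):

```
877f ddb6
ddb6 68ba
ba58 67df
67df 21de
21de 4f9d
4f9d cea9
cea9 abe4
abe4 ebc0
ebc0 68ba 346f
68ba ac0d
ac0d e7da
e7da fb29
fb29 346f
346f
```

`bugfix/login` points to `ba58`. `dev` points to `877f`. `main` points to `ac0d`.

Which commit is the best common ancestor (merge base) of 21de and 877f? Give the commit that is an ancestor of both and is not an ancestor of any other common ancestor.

68ba

Ancestors of 21de: {21de, 346f, 4f9d, 68ba, abe4, ac0d, cea9, e7da, ebc0, fb29}.
Ancestors of 877f: {346f, 68ba, 877f, ac0d, ddb6, e7da, fb29}.
Common ancestors: {346f, 68ba, ac0d, e7da, fb29}.
Among these, 68ba is not an ancestor of any other common ancestor — it is the merge base.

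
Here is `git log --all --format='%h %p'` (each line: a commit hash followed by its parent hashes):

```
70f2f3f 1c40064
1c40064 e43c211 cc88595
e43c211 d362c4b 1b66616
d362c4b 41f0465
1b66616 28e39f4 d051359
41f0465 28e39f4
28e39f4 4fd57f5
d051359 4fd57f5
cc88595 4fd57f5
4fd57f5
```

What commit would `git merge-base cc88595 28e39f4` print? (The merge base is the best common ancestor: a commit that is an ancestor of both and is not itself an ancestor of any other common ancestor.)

Ancestors of cc88595: {4fd57f5, cc88595}.
Ancestors of 28e39f4: {28e39f4, 4fd57f5}.
Common ancestors: {4fd57f5}.
The only common ancestor is 4fd57f5, so it is the merge base.

4fd57f5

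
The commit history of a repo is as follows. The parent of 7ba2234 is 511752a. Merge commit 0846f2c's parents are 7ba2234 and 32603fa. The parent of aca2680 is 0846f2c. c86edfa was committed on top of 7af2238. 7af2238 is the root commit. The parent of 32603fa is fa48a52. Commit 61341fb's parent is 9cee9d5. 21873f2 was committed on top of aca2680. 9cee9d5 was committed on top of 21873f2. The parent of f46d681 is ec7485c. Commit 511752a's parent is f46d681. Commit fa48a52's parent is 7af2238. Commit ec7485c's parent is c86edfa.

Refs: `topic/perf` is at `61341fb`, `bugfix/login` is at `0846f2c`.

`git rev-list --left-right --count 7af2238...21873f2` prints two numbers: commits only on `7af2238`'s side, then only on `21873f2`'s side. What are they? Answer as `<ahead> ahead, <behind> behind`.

0 ahead, 10 behind

Reachable from 7af2238: {7af2238}.
Reachable from 21873f2: {0846f2c, 21873f2, 32603fa, 511752a, 7af2238, 7ba2234, aca2680, c86edfa, ec7485c, f46d681, fa48a52}.
Only in 7af2238's history (ahead): {} — 0.
Only in 21873f2's history (behind): {0846f2c, 21873f2, 32603fa, 511752a, 7ba2234, aca2680, c86edfa, ec7485c, f46d681, fa48a52} — 10.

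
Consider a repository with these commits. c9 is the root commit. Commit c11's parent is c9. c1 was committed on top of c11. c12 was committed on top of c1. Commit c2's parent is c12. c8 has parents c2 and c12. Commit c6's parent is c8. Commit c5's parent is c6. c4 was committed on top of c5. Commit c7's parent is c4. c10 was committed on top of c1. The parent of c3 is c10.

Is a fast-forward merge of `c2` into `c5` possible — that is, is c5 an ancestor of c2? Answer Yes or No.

No

A fast-forward from c5 to c2 is possible iff c5 is an ancestor of c2.
Ancestors of c2: {c1, c11, c12, c2, c9}.
c5 is not among them, so fast-forward is not possible.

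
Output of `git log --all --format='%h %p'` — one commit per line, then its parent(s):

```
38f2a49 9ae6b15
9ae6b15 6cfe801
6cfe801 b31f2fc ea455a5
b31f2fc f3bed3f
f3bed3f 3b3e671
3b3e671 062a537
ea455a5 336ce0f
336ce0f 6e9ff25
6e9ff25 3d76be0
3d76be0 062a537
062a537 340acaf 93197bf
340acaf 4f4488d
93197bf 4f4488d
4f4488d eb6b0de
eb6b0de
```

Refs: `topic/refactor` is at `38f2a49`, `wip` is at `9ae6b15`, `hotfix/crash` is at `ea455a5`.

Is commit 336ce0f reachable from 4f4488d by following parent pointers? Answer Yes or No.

No

Ancestors of 4f4488d: {4f4488d, eb6b0de}.
336ce0f is not in that set, so it is not an ancestor of 4f4488d.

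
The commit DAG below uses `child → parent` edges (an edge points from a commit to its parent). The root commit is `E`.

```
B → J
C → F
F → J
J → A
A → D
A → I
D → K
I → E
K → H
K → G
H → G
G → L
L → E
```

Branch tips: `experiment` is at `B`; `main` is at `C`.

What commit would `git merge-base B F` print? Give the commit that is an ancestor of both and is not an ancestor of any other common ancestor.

J

Ancestors of B: {A, B, D, E, G, H, I, J, K, L}.
Ancestors of F: {A, D, E, F, G, H, I, J, K, L}.
Common ancestors: {A, D, E, G, H, I, J, K, L}.
Among these, J is not an ancestor of any other common ancestor — it is the merge base.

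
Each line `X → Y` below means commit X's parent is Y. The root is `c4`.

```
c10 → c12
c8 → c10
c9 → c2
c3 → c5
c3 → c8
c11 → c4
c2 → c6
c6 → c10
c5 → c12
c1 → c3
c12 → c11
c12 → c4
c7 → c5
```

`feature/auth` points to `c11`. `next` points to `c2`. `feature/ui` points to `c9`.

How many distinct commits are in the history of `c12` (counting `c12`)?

Walking parent pointers from c12: reachable set = {c11, c12, c4}.
That is 3 commits.

3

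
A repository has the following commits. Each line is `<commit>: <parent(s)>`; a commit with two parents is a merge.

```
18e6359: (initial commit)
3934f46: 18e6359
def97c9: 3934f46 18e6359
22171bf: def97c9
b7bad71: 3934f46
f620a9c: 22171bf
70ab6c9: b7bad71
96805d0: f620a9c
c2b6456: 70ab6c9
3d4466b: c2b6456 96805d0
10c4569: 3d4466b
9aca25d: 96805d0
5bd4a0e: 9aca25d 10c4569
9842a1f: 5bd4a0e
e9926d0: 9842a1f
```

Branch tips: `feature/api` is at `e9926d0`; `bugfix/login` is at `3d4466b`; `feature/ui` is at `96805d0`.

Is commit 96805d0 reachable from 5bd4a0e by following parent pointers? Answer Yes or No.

Ancestors of 5bd4a0e (commits reachable by following parents): {10c4569, 18e6359, 22171bf, 3934f46, 3d4466b, 5bd4a0e, 70ab6c9, 96805d0, 9aca25d, b7bad71, c2b6456, def97c9, f620a9c}.
96805d0 is in that set, so it is an ancestor of 5bd4a0e.

Yes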